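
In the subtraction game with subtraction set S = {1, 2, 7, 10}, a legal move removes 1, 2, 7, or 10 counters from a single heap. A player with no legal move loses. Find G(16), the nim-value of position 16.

G(0) = 0
G(1) = mex{0} = 1
G(2) = mex{1,0} = 2
G(3) = mex{2,1} = 0
G(4) = mex{0,2} = 1
G(5) = mex{1,0} = 2
G(6) = mex{2,1} = 0
G(7) = mex{0,2,0} = 1
G(8) = mex{1,0,1} = 2
G(9) = mex{2,1,2} = 0
G(10) = mex{0,2,0,0} = 1
G(11) = mex{1,0,1,1} = 2
G(12) = mex{2,1,2,2} = 0
G(13) = mex{0,2,0,0} = 1
G(14) = mex{1,0,1,1} = 2
G(15) = mex{2,1,2,2} = 0
G(16) = mex{0,2,0,0} = 1

1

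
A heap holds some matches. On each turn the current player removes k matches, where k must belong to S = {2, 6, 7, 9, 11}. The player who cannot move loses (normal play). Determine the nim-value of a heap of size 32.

n :  0  1  2  3  4  5  6  7  8  9 10 11 12 13 14 15 16 17 18 19 20 21 22 23 24 25 26 27 28 29 30 31 32
G :  0  0  1  1  0  0  1  1  2  2  3  3  2  2  3  3  4  0  0  1  1  0  0  1  1  2  2  3  3  2  2  3  3

3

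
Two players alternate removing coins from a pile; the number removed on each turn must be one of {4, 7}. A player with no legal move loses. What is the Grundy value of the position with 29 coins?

1

G(0) = 0
G(1) = mex{} = 0
G(2) = mex{} = 0
G(3) = mex{} = 0
G(4) = mex{0} = 1
G(5) = mex{0} = 1
G(6) = mex{0} = 1
G(7) = mex{0,0} = 1
G(8) = mex{1,0} = 2
G(9) = mex{1,0} = 2
G(10) = mex{1,0} = 2
G(11) = mex{1,1} = 0
G(12) = mex{2,1} = 0
G(13) = mex{2,1} = 0
G(14) = mex{2,1} = 0
G(15) = mex{0,2} = 1
G(16) = mex{0,2} = 1
G(17) = mex{0,2} = 1
G(18) = mex{0,0} = 1
G(19) = mex{1,0} = 2
G(20) = mex{1,0} = 2
G(21) = mex{1,0} = 2
G(22) = mex{1,1} = 0
G(23) = mex{2,1} = 0
G(24) = mex{2,1} = 0
G(25) = mex{2,1} = 0
G(26) = mex{0,2} = 1
G(27) = mex{0,2} = 1
G(28) = mex{0,2} = 1
G(29) = mex{0,0} = 1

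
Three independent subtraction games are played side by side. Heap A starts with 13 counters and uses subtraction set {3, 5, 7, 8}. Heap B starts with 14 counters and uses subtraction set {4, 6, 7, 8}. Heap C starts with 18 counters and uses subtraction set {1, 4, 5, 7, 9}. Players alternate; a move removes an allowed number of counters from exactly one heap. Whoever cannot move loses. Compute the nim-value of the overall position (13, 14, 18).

Heap A, S = {3, 5, 7, 8}:
n :  0  1  2  3  4  5  6  7  8  9 10 11 12 13
G :  0  0  0  1  1  1  2  2  2  3  3  0  0  0
G_A(13) = 0.
Heap B, S = {4, 6, 7, 8}:
G(0) = 0
G(1) = mex{} = 0
G(2) = mex{} = 0
G(3) = mex{} = 0
G(4) = mex{0} = 1
G(5) = mex{0} = 1
G(6) = mex{0,0} = 1
G(7) = mex{0,0,0} = 1
G(8) = mex{1,0,0,0} = 2
G(9) = mex{1,0,0,0} = 2
G(10) = mex{1,1,0,0} = 2
G(11) = mex{1,1,1,0} = 2
G(12) = mex{2,1,1,1} = 0
G(13) = mex{2,1,1,1} = 0
G(14) = mex{2,2,1,1} = 0
G_B(14) = 0.
Heap C, S = {1, 4, 5, 7, 9}:
G(0) = 0
G(1) = mex{0} = 1
G(2) = mex{1} = 0
G(3) = mex{0} = 1
G(4) = mex{1,0} = 2
G(5) = mex{2,1,0} = 3
G(6) = mex{3,0,1} = 2
G(7) = mex{2,1,0,0} = 3
G(8) = mex{3,2,1,1} = 0
G(9) = mex{0,3,2,0,0} = 1
G(10) = mex{1,2,3,1,1} = 0
G(11) = mex{0,3,2,2,0} = 1
G(12) = mex{1,0,3,3,1} = 2
G(13) = mex{2,1,0,2,2} = 3
G(14) = mex{3,0,1,3,3} = 2
G(15) = mex{2,1,0,0,2} = 3
G(16) = mex{3,2,1,1,3} = 0
G(17) = mex{0,3,2,0,0} = 1
G(18) = mex{1,2,3,1,1} = 0
G_C(18) = 0.
Combined Grundy value = 0 ⊕ 0 ⊕ 0 = 0.

0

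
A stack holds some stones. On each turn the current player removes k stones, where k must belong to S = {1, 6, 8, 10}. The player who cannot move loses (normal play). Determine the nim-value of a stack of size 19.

G(0) = 0
G(1) = mex{0} = 1
G(2) = mex{1} = 0
G(3) = mex{0} = 1
G(4) = mex{1} = 0
G(5) = mex{0} = 1
G(6) = mex{1,0} = 2
G(7) = mex{2,1} = 0
G(8) = mex{0,0,0} = 1
G(9) = mex{1,1,1} = 0
G(10) = mex{0,0,0,0} = 1
G(11) = mex{1,1,1,1} = 0
G(12) = mex{0,2,0,0} = 1
G(13) = mex{1,0,1,1} = 2
G(14) = mex{2,1,2,0} = 3
G(15) = mex{3,0,0,1} = 2
G(16) = mex{2,1,1,2} = 0
G(17) = mex{0,0,0,0} = 1
G(18) = mex{1,1,1,1} = 0
G(19) = mex{0,2,0,0} = 1

1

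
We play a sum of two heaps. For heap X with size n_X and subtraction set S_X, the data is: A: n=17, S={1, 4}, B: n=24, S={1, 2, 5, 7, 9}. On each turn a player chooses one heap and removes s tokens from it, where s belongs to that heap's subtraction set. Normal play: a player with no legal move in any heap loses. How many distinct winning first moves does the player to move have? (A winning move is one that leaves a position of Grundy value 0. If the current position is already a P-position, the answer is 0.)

1

Heap A, S = {1, 4}:
n :  0  1  2  3  4  5  6  7  8  9 10 11 12 13 14 15 16 17
G :  0  1  0  1  2  0  1  0  1  2  0  1  0  1  2  0  1  0
G_A(17) = 0.
Heap B, S = {1, 2, 5, 7, 9}:
G(0) = 0
G(1) = mex{0} = 1
G(2) = mex{1,0} = 2
G(3) = mex{2,1} = 0
G(4) = mex{0,2} = 1
G(5) = mex{1,0,0} = 2
G(6) = mex{2,1,1} = 0
G(7) = mex{0,2,2,0} = 1
G(8) = mex{1,0,0,1} = 2
G(9) = mex{2,1,1,2,0} = 3
G(10) = mex{3,2,2,0,1} = 4
G(11) = mex{4,3,0,1,2} = 5
G(12) = mex{5,4,1,2,0} = 3
G(13) = mex{3,5,2,0,1} = 4
G(14) = mex{4,3,3,1,2} = 0
G(15) = mex{0,4,4,2,0} = 1
G(16) = mex{1,0,5,3,1} = 2
G(17) = mex{2,1,3,4,2} = 0
G(18) = mex{0,2,4,5,3} = 1
G(19) = mex{1,0,0,3,4} = 2
G(20) = mex{2,1,1,4,5} = 0
G(21) = mex{0,2,2,0,3} = 1
G(22) = mex{1,0,0,1,4} = 2
G(23) = mex{2,1,1,2,0} = 3
G(24) = mex{3,2,2,0,1} = 4
G_B(24) = 4.
Combined Grundy value = 0 ⊕ 4 = 4.
A winning move leaves total XOR = 0, i.e. changes one component's Grundy value g to g ⊕ X where X is the current total.
Heap A: need g' = 0⊕4 = 4. Options: 17−1→G=1, 17−4→G=1. Hits: 0.
Heap B: need g' = 4⊕4 = 0. Options: 24−1→G=3, 24−2→G=2, 24−5→G=2, 24−7→G=0, 24−9→G=1. Hits: 1.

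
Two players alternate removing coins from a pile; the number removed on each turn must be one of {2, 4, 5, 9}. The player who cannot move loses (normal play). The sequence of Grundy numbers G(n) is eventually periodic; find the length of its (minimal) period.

G(0) = 0
G(1) = mex{} = 0
G(2) = mex{0} = 1
G(3) = mex{0} = 1
G(4) = mex{1,0} = 2
G(5) = mex{1,0,0} = 2
G(6) = mex{2,1,0} = 3
G(7) = mex{2,1,1} = 0
G(8) = mex{3,2,1} = 0
G(9) = mex{0,2,2,0} = 1
G(10) = mex{0,3,2,0} = 1
G(11) = mex{1,0,3,1} = 2
G(12) = mex{1,0,0,1} = 2
G(13) = mex{2,1,0,2} = 3
G(14) = mex{2,1,1,2} = 0
G(15) = mex{3,2,1,3} = 0
G(16) = mex{0,2,2,0} = 1
G(17) = mex{0,3,2,0} = 1
G(n+7) = G(n) holds for n = 0,…,8 (a full window of length max(S) = 9), so the sequence is purely periodic with period 7.

7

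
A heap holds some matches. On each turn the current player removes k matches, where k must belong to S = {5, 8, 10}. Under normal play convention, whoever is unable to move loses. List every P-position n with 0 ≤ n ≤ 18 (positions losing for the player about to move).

0, 1, 2, 3, 4, 15, 16, 17, 18

G(0) = 0
G(1) = mex{} = 0
G(2) = mex{} = 0
G(3) = mex{} = 0
G(4) = mex{} = 0
G(5) = mex{0} = 1
G(6) = mex{0} = 1
G(7) = mex{0} = 1
G(8) = mex{0,0} = 1
G(9) = mex{0,0} = 1
G(10) = mex{1,0,0} = 2
G(11) = mex{1,0,0} = 2
G(12) = mex{1,0,0} = 2
G(13) = mex{1,1,0} = 2
G(14) = mex{1,1,0} = 2
G(15) = mex{2,1,1} = 0
G(16) = mex{2,1,1} = 0
G(17) = mex{2,1,1} = 0
G(18) = mex{2,2,1} = 0
P-positions are exactly the n with G(n) = 0.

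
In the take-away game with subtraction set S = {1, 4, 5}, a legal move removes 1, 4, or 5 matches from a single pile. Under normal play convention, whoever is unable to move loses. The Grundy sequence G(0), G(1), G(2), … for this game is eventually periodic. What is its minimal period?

G(0) = 0
G(1) = mex{0} = 1
G(2) = mex{1} = 0
G(3) = mex{0} = 1
G(4) = mex{1,0} = 2
G(5) = mex{2,1,0} = 3
G(6) = mex{3,0,1} = 2
G(7) = mex{2,1,0} = 3
G(8) = mex{3,2,1} = 0
G(9) = mex{0,3,2} = 1
G(10) = mex{1,2,3} = 0
G(11) = mex{0,3,2} = 1
G(12) = mex{1,0,3} = 2
G(13) = mex{2,1,0} = 3
G(14) = mex{3,0,1} = 2
G(15) = mex{2,1,0} = 3
G(16) = mex{3,2,1} = 0
G(17) = mex{0,3,2} = 1
G(n+8) = G(n) holds for n = 0,…,4 (a full window of length max(S) = 5), so the sequence is purely periodic with period 8.

8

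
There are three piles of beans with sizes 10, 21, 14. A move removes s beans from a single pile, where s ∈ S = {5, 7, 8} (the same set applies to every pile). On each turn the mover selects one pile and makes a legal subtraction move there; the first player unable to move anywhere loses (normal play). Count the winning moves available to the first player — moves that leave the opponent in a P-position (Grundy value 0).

1

All piles use S = {5, 7, 8}:
G(0) = 0
G(1) = mex{} = 0
G(2) = mex{} = 0
G(3) = mex{} = 0
G(4) = mex{} = 0
G(5) = mex{0} = 1
G(6) = mex{0} = 1
G(7) = mex{0,0} = 1
G(8) = mex{0,0,0} = 1
G(9) = mex{0,0,0} = 1
G(10) = mex{1,0,0} = 2
G(11) = mex{1,0,0} = 2
G(12) = mex{1,1,0} = 2
G(13) = mex{1,1,1} = 0
G(14) = mex{1,1,1} = 0
G(15) = mex{2,1,1} = 0
G(16) = mex{2,1,1} = 0
G(17) = mex{2,2,1} = 0
G(18) = mex{0,2,2} = 1
G(19) = mex{0,2,2} = 1
G(20) = mex{0,0,2} = 1
G(21) = mex{0,0,0} = 1
Pile A: G(10) = 2.
Pile B: G(21) = 1.
Pile C: G(14) = 0.
Combined Grundy value = 2 ⊕ 1 ⊕ 0 = 3.
A winning move leaves total XOR = 0, i.e. changes one component's Grundy value g to g ⊕ X where X is the current total.
Pile A: need g' = 2⊕3 = 1. Options: 10−5→G=1, 10−7→G=0, 10−8→G=0. Hits: 1.
Pile B: need g' = 1⊕3 = 2. Options: 21−5→G=0, 21−7→G=0, 21−8→G=0. Hits: 0.
Pile C: need g' = 0⊕3 = 3. Options: 14−5→G=1, 14−7→G=1, 14−8→G=1. Hits: 0.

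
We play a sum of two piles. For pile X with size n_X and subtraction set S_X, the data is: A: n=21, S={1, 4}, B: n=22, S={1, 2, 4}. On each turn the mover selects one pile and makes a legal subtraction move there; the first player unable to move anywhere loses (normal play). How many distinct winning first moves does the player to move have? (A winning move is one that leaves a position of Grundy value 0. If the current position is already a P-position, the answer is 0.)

Pile A, S = {1, 4}:
G(0) = 0
G(1) = mex{0} = 1
G(2) = mex{1} = 0
G(3) = mex{0} = 1
G(4) = mex{1,0} = 2
G(5) = mex{2,1} = 0
G(6) = mex{0,0} = 1
G(7) = mex{1,1} = 0
G(8) = mex{0,2} = 1
G(9) = mex{1,0} = 2
G(10) = mex{2,1} = 0
G(11) = mex{0,0} = 1
G(12) = mex{1,1} = 0
G(13) = mex{0,2} = 1
G(14) = mex{1,0} = 2
G(15) = mex{2,1} = 0
G(16) = mex{0,0} = 1
G(17) = mex{1,1} = 0
G(18) = mex{0,2} = 1
G(19) = mex{1,0} = 2
G(20) = mex{2,1} = 0
G(21) = mex{0,0} = 1
G_A(21) = 1.
Pile B, S = {1, 2, 4}:
n :  0  1  2  3  4  5  6  7  8  9 10 11 12 13 14 15 16 17 18 19 20 21 22
G :  0  1  2  0  1  2  0  1  2  0  1  2  0  1  2  0  1  2  0  1  2  0  1
G_B(22) = 1.
Combined Grundy value = 1 ⊕ 1 = 0.
A winning move leaves total XOR = 0, i.e. changes one component's Grundy value g to g ⊕ X where X is the current total.
Pile A: target g' = 1⊕0 = 1, but every legal move changes the Grundy value (mex property), so 0 moves.
Pile B: target g' = 1⊕0 = 1, but every legal move changes the Grundy value (mex property), so 0 moves.

0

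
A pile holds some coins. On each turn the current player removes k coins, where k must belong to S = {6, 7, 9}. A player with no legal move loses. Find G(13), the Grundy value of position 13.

2

n :  0  1  2  3  4  5  6  7  8  9 10 11 12 13
G :  0  0  0  0  0  0  1  1  1  1  1  1  2  2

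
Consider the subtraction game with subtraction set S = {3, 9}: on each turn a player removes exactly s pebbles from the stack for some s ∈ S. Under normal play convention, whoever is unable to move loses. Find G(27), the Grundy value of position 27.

n :  0  1  2  3  4  5  6  7  8  9 10 11 12 13 14 15 16 17 18 19 20 21 22 23 24 25 26 27
G :  0  0  0  1  1  1  0  0  0  1  1  1  0  0  0  1  1  1  0  0  0  1  1  1  0  0  0  1

1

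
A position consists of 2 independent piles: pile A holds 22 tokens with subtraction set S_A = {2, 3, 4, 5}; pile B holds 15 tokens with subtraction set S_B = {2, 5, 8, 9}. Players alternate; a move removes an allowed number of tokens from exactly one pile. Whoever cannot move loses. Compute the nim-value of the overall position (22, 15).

Pile A, S = {2, 3, 4, 5}:
G(0) = 0
G(1) = mex{} = 0
G(2) = mex{0} = 1
G(3) = mex{0,0} = 1
G(4) = mex{1,0,0} = 2
G(5) = mex{1,1,0,0} = 2
G(6) = mex{2,1,1,0} = 3
G(7) = mex{2,2,1,1} = 0
G(8) = mex{3,2,2,1} = 0
G(9) = mex{0,3,2,2} = 1
G(10) = mex{0,0,3,2} = 1
G(11) = mex{1,0,0,3} = 2
G(12) = mex{1,1,0,0} = 2
G(13) = mex{2,1,1,0} = 3
G(14) = mex{2,2,1,1} = 0
G(15) = mex{3,2,2,1} = 0
G(16) = mex{0,3,2,2} = 1
G(17) = mex{0,0,3,2} = 1
G(18) = mex{1,0,0,3} = 2
G(19) = mex{1,1,0,0} = 2
G(20) = mex{2,1,1,0} = 3
G(21) = mex{2,2,1,1} = 0
G(22) = mex{3,2,2,1} = 0
G_A(22) = 0.
Pile B, S = {2, 5, 8, 9}:
G(0) = 0
G(1) = mex{} = 0
G(2) = mex{0} = 1
G(3) = mex{0} = 1
G(4) = mex{1} = 0
G(5) = mex{1,0} = 2
G(6) = mex{0,0} = 1
G(7) = mex{2,1} = 0
G(8) = mex{1,1,0} = 2
G(9) = mex{0,0,0,0} = 1
G(10) = mex{2,2,1,0} = 3
G(11) = mex{1,1,1,1} = 0
G(12) = mex{3,0,0,1} = 2
G(13) = mex{0,2,2,0} = 1
G(14) = mex{2,1,1,2} = 0
G(15) = mex{1,3,0,1} = 2
G_B(15) = 2.
Combined Grundy value = 0 ⊕ 2 = 2.

2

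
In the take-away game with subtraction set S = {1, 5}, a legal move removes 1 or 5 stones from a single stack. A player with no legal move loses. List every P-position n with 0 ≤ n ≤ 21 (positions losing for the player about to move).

n :  0  1  2  3  4  5  6  7  8  9 10 11 12 13 14 15 16 17 18 19 20 21
G :  0  1  0  1  0  1  0  1  0  1  0  1  0  1  0  1  0  1  0  1  0  1
P-positions are exactly the n with G(n) = 0.

0, 2, 4, 6, 8, 10, 12, 14, 16, 18, 20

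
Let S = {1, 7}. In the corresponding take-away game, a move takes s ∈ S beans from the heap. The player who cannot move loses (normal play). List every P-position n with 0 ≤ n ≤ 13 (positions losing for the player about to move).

n :  0  1  2  3  4  5  6  7  8  9 10 11 12 13
G :  0  1  0  1  0  1  0  1  0  1  0  1  0  1
P-positions are exactly the n with G(n) = 0.

0, 2, 4, 6, 8, 10, 12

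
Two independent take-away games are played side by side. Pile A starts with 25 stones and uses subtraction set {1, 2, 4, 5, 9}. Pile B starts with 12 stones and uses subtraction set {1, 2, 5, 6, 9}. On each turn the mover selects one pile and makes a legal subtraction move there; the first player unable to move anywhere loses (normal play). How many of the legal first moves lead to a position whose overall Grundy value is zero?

Pile A, S = {1, 2, 4, 5, 9}:
G(0) = 0
G(1) = mex{0} = 1
G(2) = mex{1,0} = 2
G(3) = mex{2,1} = 0
G(4) = mex{0,2,0} = 1
G(5) = mex{1,0,1,0} = 2
G(6) = mex{2,1,2,1} = 0
G(7) = mex{0,2,0,2} = 1
G(8) = mex{1,0,1,0} = 2
G(9) = mex{2,1,2,1,0} = 3
G(10) = mex{3,2,0,2,1} = 4
G(11) = mex{4,3,1,0,2} = 5
G(12) = mex{5,4,2,1,0} = 3
G(13) = mex{3,5,3,2,1} = 0
G(14) = mex{0,3,4,3,2} = 1
G(15) = mex{1,0,5,4,0} = 2
G(16) = mex{2,1,3,5,1} = 0
G(17) = mex{0,2,0,3,2} = 1
G(18) = mex{1,0,1,0,3} = 2
G(19) = mex{2,1,2,1,4} = 0
G(20) = mex{0,2,0,2,5} = 1
G(21) = mex{1,0,1,0,3} = 2
G(22) = mex{2,1,2,1,0} = 3
G(23) = mex{3,2,0,2,1} = 4
G(24) = mex{4,3,1,0,2} = 5
G(25) = mex{5,4,2,1,0} = 3
G_A(25) = 3.
Pile B, S = {1, 2, 5, 6, 9}:
G(0) = 0
G(1) = mex{0} = 1
G(2) = mex{1,0} = 2
G(3) = mex{2,1} = 0
G(4) = mex{0,2} = 1
G(5) = mex{1,0,0} = 2
G(6) = mex{2,1,1,0} = 3
G(7) = mex{3,2,2,1} = 0
G(8) = mex{0,3,0,2} = 1
G(9) = mex{1,0,1,0,0} = 2
G(10) = mex{2,1,2,1,1} = 0
G(11) = mex{0,2,3,2,2} = 1
G(12) = mex{1,0,0,3,0} = 2
G_B(12) = 2.
Combined Grundy value = 3 ⊕ 2 = 1.
A winning move leaves total XOR = 0, i.e. changes one component's Grundy value g to g ⊕ X where X is the current total.
Pile A: need g' = 3⊕1 = 2. Options: 25−1→G=5, 25−2→G=4, 25−4→G=2, 25−5→G=1, 25−9→G=0. Hits: 1.
Pile B: need g' = 2⊕1 = 3. Options: 12−1→G=1, 12−2→G=0, 12−5→G=0, 12−6→G=3, 12−9→G=0. Hits: 1.

2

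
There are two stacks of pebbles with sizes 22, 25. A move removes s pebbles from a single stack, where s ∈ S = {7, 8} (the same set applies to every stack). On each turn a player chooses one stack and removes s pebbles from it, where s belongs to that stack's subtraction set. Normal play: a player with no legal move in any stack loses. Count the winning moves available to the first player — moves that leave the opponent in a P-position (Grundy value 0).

All stacks use S = {7, 8}:
n :  0  1  2  3  4  5  6  7  8  9 10 11 12 13 14 15 16 17 18 19 20 21 22 23 24 25
G :  0  0  0  0  0  0  0  1  1  1  1  1  1  1  2  0  0  0  0  0  0  0  1  1  1  1
Stack A: G(22) = 1.
Stack B: G(25) = 1.
Combined Grundy value = 1 ⊕ 1 = 0.
A winning move leaves total XOR = 0, i.e. changes one component's Grundy value g to g ⊕ X where X is the current total.
Stack A: target g' = 1⊕0 = 1, but every legal move changes the Grundy value (mex property), so 0 moves.
Stack B: target g' = 1⊕0 = 1, but every legal move changes the Grundy value (mex property), so 0 moves.

0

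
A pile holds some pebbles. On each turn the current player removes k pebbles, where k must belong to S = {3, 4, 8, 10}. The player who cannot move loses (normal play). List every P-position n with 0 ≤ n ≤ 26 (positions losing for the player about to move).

0, 1, 2, 7, 13, 14, 19, 20, 25, 26

G(0) = 0
G(1) = mex{} = 0
G(2) = mex{} = 0
G(3) = mex{0} = 1
G(4) = mex{0,0} = 1
G(5) = mex{0,0} = 1
G(6) = mex{1,0} = 2
G(7) = mex{1,1} = 0
G(8) = mex{1,1,0} = 2
G(9) = mex{2,1,0} = 3
G(10) = mex{0,2,0,0} = 1
G(11) = mex{2,0,1,0} = 3
G(12) = mex{3,2,1,0} = 4
G(13) = mex{1,3,1,1} = 0
G(14) = mex{3,1,2,1} = 0
G(15) = mex{4,3,0,1} = 2
G(16) = mex{0,4,2,2} = 1
G(17) = mex{0,0,3,0} = 1
G(18) = mex{2,0,1,2} = 3
G(19) = mex{1,2,3,3} = 0
G(20) = mex{1,1,4,1} = 0
G(21) = mex{3,1,0,3} = 2
G(22) = mex{0,3,0,4} = 1
G(23) = mex{0,0,2,0} = 1
G(24) = mex{2,0,1,0} = 3
G(25) = mex{1,2,1,2} = 0
G(26) = mex{1,1,3,1} = 0
P-positions are exactly the n with G(n) = 0.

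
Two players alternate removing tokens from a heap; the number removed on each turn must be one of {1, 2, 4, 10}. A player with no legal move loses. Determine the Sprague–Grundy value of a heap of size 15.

G(0) = 0
G(1) = mex{0} = 1
G(2) = mex{1,0} = 2
G(3) = mex{2,1} = 0
G(4) = mex{0,2,0} = 1
G(5) = mex{1,0,1} = 2
G(6) = mex{2,1,2} = 0
G(7) = mex{0,2,0} = 1
G(8) = mex{1,0,1} = 2
G(9) = mex{2,1,2} = 0
G(10) = mex{0,2,0,0} = 1
G(11) = mex{1,0,1,1} = 2
G(12) = mex{2,1,2,2} = 0
G(13) = mex{0,2,0,0} = 1
G(14) = mex{1,0,1,1} = 2
G(15) = mex{2,1,2,2} = 0

0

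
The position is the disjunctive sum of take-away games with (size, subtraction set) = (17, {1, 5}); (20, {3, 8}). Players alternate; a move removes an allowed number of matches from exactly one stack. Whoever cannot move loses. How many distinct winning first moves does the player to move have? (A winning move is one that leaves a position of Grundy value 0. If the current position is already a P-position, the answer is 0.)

Stack A, S = {1, 5}:
G(0) = 0
G(1) = mex{0} = 1
G(2) = mex{1} = 0
G(3) = mex{0} = 1
G(4) = mex{1} = 0
G(5) = mex{0,0} = 1
G(6) = mex{1,1} = 0
G(7) = mex{0,0} = 1
G(8) = mex{1,1} = 0
G(9) = mex{0,0} = 1
G(10) = mex{1,1} = 0
G(11) = mex{0,0} = 1
G(12) = mex{1,1} = 0
G(13) = mex{0,0} = 1
G(14) = mex{1,1} = 0
G(15) = mex{0,0} = 1
G(16) = mex{1,1} = 0
G(17) = mex{0,0} = 1
G_A(17) = 1.
Stack B, S = {3, 8}:
n :  0  1  2  3  4  5  6  7  8  9 10 11 12 13 14 15 16 17 18 19 20
G :  0  0  0  1  1  1  0  0  2  1  1  0  0  0  1  1  1  0  0  2  1
G_B(20) = 1.
Combined Grundy value = 1 ⊕ 1 = 0.
A winning move leaves total XOR = 0, i.e. changes one component's Grundy value g to g ⊕ X where X is the current total.
Stack A: target g' = 1⊕0 = 1, but every legal move changes the Grundy value (mex property), so 0 moves.
Stack B: target g' = 1⊕0 = 1, but every legal move changes the Grundy value (mex property), so 0 moves.

0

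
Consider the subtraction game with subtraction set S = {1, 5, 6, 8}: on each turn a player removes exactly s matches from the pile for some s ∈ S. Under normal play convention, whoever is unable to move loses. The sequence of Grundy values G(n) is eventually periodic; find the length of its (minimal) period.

G(0) = 0
G(1) = mex{0} = 1
G(2) = mex{1} = 0
G(3) = mex{0} = 1
G(4) = mex{1} = 0
G(5) = mex{0,0} = 1
G(6) = mex{1,1,0} = 2
G(7) = mex{2,0,1} = 3
G(8) = mex{3,1,0,0} = 2
G(9) = mex{2,0,1,1} = 3
G(10) = mex{3,1,0,0} = 2
G(11) = mex{2,2,1,1} = 0
G(12) = mex{0,3,2,0} = 1
G(13) = mex{1,2,3,1} = 0
G(14) = mex{0,3,2,2} = 1
G(15) = mex{1,2,3,3} = 0
G(16) = mex{0,0,2,2} = 1
G(17) = mex{1,1,0,3} = 2
G(18) = mex{2,0,1,2} = 3
G(19) = mex{3,1,0,0} = 2
G(20) = mex{2,0,1,1} = 3
G(21) = mex{3,1,0,0} = 2
G(22) = mex{2,2,1,1} = 0
G(23) = mex{0,3,2,0} = 1
G(n+11) = G(n) holds for n = 0,…,7 (a full window of length max(S) = 8), so the sequence is purely periodic with period 11.

11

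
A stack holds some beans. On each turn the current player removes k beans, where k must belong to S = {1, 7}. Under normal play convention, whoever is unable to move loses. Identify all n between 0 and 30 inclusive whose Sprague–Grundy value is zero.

0, 2, 4, 6, 8, 10, 12, 14, 16, 18, 20, 22, 24, 26, 28, 30

G(0) = 0
G(1) = mex{0} = 1
G(2) = mex{1} = 0
G(3) = mex{0} = 1
G(4) = mex{1} = 0
G(5) = mex{0} = 1
G(6) = mex{1} = 0
G(7) = mex{0,0} = 1
G(8) = mex{1,1} = 0
G(9) = mex{0,0} = 1
G(10) = mex{1,1} = 0
G(11) = mex{0,0} = 1
G(12) = mex{1,1} = 0
G(13) = mex{0,0} = 1
G(14) = mex{1,1} = 0
G(15) = mex{0,0} = 1
G(16) = mex{1,1} = 0
G(17) = mex{0,0} = 1
G(18) = mex{1,1} = 0
G(19) = mex{0,0} = 1
G(20) = mex{1,1} = 0
G(21) = mex{0,0} = 1
G(22) = mex{1,1} = 0
G(23) = mex{0,0} = 1
G(24) = mex{1,1} = 0
G(25) = mex{0,0} = 1
G(26) = mex{1,1} = 0
G(27) = mex{0,0} = 1
G(28) = mex{1,1} = 0
G(29) = mex{0,0} = 1
G(30) = mex{1,1} = 0
P-positions are exactly the n with G(n) = 0.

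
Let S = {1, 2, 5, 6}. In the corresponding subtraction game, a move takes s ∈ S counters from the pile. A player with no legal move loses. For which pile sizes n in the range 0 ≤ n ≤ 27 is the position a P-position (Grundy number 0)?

0, 3, 7, 10, 14, 17, 21, 24

G(0) = 0
G(1) = mex{0} = 1
G(2) = mex{1,0} = 2
G(3) = mex{2,1} = 0
G(4) = mex{0,2} = 1
G(5) = mex{1,0,0} = 2
G(6) = mex{2,1,1,0} = 3
G(7) = mex{3,2,2,1} = 0
G(8) = mex{0,3,0,2} = 1
G(9) = mex{1,0,1,0} = 2
G(10) = mex{2,1,2,1} = 0
G(11) = mex{0,2,3,2} = 1
G(12) = mex{1,0,0,3} = 2
G(13) = mex{2,1,1,0} = 3
G(14) = mex{3,2,2,1} = 0
G(15) = mex{0,3,0,2} = 1
G(16) = mex{1,0,1,0} = 2
G(17) = mex{2,1,2,1} = 0
G(18) = mex{0,2,3,2} = 1
G(19) = mex{1,0,0,3} = 2
G(20) = mex{2,1,1,0} = 3
G(21) = mex{3,2,2,1} = 0
G(22) = mex{0,3,0,2} = 1
G(23) = mex{1,0,1,0} = 2
G(24) = mex{2,1,2,1} = 0
G(25) = mex{0,2,3,2} = 1
G(26) = mex{1,0,0,3} = 2
G(27) = mex{2,1,1,0} = 3
P-positions are exactly the n with G(n) = 0.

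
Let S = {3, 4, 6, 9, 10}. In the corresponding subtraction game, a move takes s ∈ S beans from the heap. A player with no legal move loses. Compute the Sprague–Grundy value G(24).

n :  0  1  2  3  4  5  6  7  8  9 10 11 12 13 14 15 16 17 18 19 20 21 22 23 24
G :  0  0  0  1  1  1  2  2  2  3  3  3  4  0  0  0  1  1  1  2  2  2  3  3  3

3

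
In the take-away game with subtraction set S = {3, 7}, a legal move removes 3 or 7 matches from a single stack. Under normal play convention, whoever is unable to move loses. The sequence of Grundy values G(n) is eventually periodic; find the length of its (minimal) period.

10

G(0) = 0
G(1) = mex{} = 0
G(2) = mex{} = 0
G(3) = mex{0} = 1
G(4) = mex{0} = 1
G(5) = mex{0} = 1
G(6) = mex{1} = 0
G(7) = mex{1,0} = 2
G(8) = mex{1,0} = 2
G(9) = mex{0,0} = 1
G(10) = mex{2,1} = 0
G(11) = mex{2,1} = 0
G(12) = mex{1,1} = 0
G(13) = mex{0,0} = 1
G(14) = mex{0,2} = 1
G(15) = mex{0,2} = 1
G(16) = mex{1,1} = 0
G(17) = mex{1,0} = 2
G(18) = mex{1,0} = 2
G(19) = mex{0,0} = 1
G(20) = mex{2,1} = 0
G(21) = mex{2,1} = 0
G(n+10) = G(n) holds for n = 0,…,6 (a full window of length max(S) = 7), so the sequence is purely periodic with period 10.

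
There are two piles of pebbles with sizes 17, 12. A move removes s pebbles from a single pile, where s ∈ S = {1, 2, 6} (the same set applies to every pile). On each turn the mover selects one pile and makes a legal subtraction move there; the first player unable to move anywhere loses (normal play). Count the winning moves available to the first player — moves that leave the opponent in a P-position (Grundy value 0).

All piles use S = {1, 2, 6}:
n :  0  1  2  3  4  5  6  7  8  9 10 11 12 13 14 15 16 17
G :  0  1  2  0  1  2  3  0  1  2  0  1  2  3  0  1  2  0
Pile A: G(17) = 0.
Pile B: G(12) = 2.
Combined Grundy value = 0 ⊕ 2 = 2.
A winning move leaves total XOR = 0, i.e. changes one component's Grundy value g to g ⊕ X where X is the current total.
Pile A: need g' = 0⊕2 = 2. Options: 17−1→G=2, 17−2→G=1, 17−6→G=1. Hits: 1.
Pile B: need g' = 2⊕2 = 0. Options: 12−1→G=1, 12−2→G=0, 12−6→G=3. Hits: 1.

2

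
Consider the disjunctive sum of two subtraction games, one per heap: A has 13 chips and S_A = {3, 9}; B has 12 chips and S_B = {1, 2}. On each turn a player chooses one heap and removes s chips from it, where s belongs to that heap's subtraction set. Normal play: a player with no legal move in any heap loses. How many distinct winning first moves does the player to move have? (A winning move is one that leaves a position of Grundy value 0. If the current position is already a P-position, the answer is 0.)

Heap A, S = {3, 9}:
n :  0  1  2  3  4  5  6  7  8  9 10 11 12 13
G :  0  0  0  1  1  1  0  0  0  1  1  1  0  0
G_A(13) = 0.
Heap B, S = {1, 2}:
n :  0  1  2  3  4  5  6  7  8  9 10 11 12
G :  0  1  2  0  1  2  0  1  2  0  1  2  0
G_B(12) = 0.
Combined Grundy value = 0 ⊕ 0 = 0.
A winning move leaves total XOR = 0, i.e. changes one component's Grundy value g to g ⊕ X where X is the current total.
Heap A: target g' = 0⊕0 = 0, but every legal move changes the Grundy value (mex property), so 0 moves.
Heap B: target g' = 0⊕0 = 0, but every legal move changes the Grundy value (mex property), so 0 moves.

0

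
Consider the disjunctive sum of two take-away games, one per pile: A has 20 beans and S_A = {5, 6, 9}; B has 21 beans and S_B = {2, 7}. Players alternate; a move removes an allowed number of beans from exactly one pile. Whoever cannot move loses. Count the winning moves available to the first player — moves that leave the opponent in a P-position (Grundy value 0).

0

Pile A, S = {5, 6, 9}:
n :  0  1  2  3  4  5  6  7  8  9 10 11 12 13 14 15 16 17 18 19 20
G :  0  0  0  0  0  1  1  1  1  1  2  2  2  2  0  0  0  0  0  1  1
G_A(20) = 1.
Pile B, S = {2, 7}:
n :  0  1  2  3  4  5  6  7  8  9 10 11 12 13 14 15 16 17 18 19 20 21
G :  0  0  1  1  0  0  1  1  2  0  0  1  1  0  0  1  1  2  0  0  1  1
G_B(21) = 1.
Combined Grundy value = 1 ⊕ 1 = 0.
A winning move leaves total XOR = 0, i.e. changes one component's Grundy value g to g ⊕ X where X is the current total.
Pile A: target g' = 1⊕0 = 1, but every legal move changes the Grundy value (mex property), so 0 moves.
Pile B: target g' = 1⊕0 = 1, but every legal move changes the Grundy value (mex property), so 0 moves.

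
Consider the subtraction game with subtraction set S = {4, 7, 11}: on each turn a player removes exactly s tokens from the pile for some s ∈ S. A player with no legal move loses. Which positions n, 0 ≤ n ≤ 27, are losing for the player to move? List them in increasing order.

G(0) = 0
G(1) = mex{} = 0
G(2) = mex{} = 0
G(3) = mex{} = 0
G(4) = mex{0} = 1
G(5) = mex{0} = 1
G(6) = mex{0} = 1
G(7) = mex{0,0} = 1
G(8) = mex{1,0} = 2
G(9) = mex{1,0} = 2
G(10) = mex{1,0} = 2
G(11) = mex{1,1,0} = 2
G(12) = mex{2,1,0} = 3
G(13) = mex{2,1,0} = 3
G(14) = mex{2,1,0} = 3
G(15) = mex{2,2,1} = 0
G(16) = mex{3,2,1} = 0
G(17) = mex{3,2,1} = 0
G(18) = mex{3,2,1} = 0
G(19) = mex{0,3,2} = 1
G(20) = mex{0,3,2} = 1
G(21) = mex{0,3,2} = 1
G(22) = mex{0,0,2} = 1
G(23) = mex{1,0,3} = 2
G(24) = mex{1,0,3} = 2
G(25) = mex{1,0,3} = 2
G(26) = mex{1,1,0} = 2
G(27) = mex{2,1,0} = 3
P-positions are exactly the n with G(n) = 0.

0, 1, 2, 3, 15, 16, 17, 18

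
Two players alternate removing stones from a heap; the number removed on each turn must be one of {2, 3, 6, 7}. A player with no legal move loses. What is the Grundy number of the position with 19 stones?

n :  0  1  2  3  4  5  6  7  8  9 10 11 12 13 14 15 16 17 18 19
G :  0  0  1  1  2  0  3  1  2  0  0  1  1  2  0  3  1  2  0  0

0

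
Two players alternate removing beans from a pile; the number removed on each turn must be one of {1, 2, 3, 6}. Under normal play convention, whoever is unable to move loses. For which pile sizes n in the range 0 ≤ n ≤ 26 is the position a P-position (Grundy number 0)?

n :  0  1  2  3  4  5  6  7  8  9 10 11 12 13 14 15 16 17 18 19 20 21 22 23 24 25 26
G :  0  1  2  3  0  1  2  3  0  1  2  3  0  1  2  3  0  1  2  3  0  1  2  3  0  1  2
P-positions are exactly the n with G(n) = 0.

0, 4, 8, 12, 16, 20, 24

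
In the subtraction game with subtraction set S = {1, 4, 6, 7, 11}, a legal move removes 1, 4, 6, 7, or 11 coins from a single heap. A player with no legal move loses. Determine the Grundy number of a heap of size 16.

1

G(0) = 0
G(1) = mex{0} = 1
G(2) = mex{1} = 0
G(3) = mex{0} = 1
G(4) = mex{1,0} = 2
G(5) = mex{2,1} = 0
G(6) = mex{0,0,0} = 1
G(7) = mex{1,1,1,0} = 2
G(8) = mex{2,2,0,1} = 3
G(9) = mex{3,0,1,0} = 2
G(10) = mex{2,1,2,1} = 0
G(11) = mex{0,2,0,2,0} = 1
G(12) = mex{1,3,1,0,1} = 2
G(13) = mex{2,2,2,1,0} = 3
G(14) = mex{3,0,3,2,1} = 4
G(15) = mex{4,1,2,3,2} = 0
G(16) = mex{0,2,0,2,0} = 1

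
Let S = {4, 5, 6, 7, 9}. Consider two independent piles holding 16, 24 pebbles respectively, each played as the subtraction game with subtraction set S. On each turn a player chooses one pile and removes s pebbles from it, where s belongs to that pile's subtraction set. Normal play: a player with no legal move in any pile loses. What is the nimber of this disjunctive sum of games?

2

All piles use S = {4, 5, 6, 7, 9}:
G(0) = 0
G(1) = mex{} = 0
G(2) = mex{} = 0
G(3) = mex{} = 0
G(4) = mex{0} = 1
G(5) = mex{0,0} = 1
G(6) = mex{0,0,0} = 1
G(7) = mex{0,0,0,0} = 1
G(8) = mex{1,0,0,0} = 2
G(9) = mex{1,1,0,0,0} = 2
G(10) = mex{1,1,1,0,0} = 2
G(11) = mex{1,1,1,1,0} = 2
G(12) = mex{2,1,1,1,0} = 3
G(13) = mex{2,2,1,1,1} = 0
G(14) = mex{2,2,2,1,1} = 0
G(15) = mex{2,2,2,2,1} = 0
G(16) = mex{3,2,2,2,1} = 0
G(17) = mex{0,3,2,2,2} = 1
G(18) = mex{0,0,3,2,2} = 1
G(19) = mex{0,0,0,3,2} = 1
G(20) = mex{0,0,0,0,2} = 1
G(21) = mex{1,0,0,0,3} = 2
G(22) = mex{1,1,0,0,0} = 2
G(23) = mex{1,1,1,0,0} = 2
G(24) = mex{1,1,1,1,0} = 2
Pile A: G(16) = 0.
Pile B: G(24) = 2.
Combined Grundy value = 0 ⊕ 2 = 2.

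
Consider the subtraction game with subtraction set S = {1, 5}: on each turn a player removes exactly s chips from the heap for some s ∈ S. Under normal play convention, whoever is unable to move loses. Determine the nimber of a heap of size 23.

1

n :  0  1  2  3  4  5  6  7  8  9 10 11 12 13 14 15 16 17 18 19 20 21 22 23
G :  0  1  0  1  0  1  0  1  0  1  0  1  0  1  0  1  0  1  0  1  0  1  0  1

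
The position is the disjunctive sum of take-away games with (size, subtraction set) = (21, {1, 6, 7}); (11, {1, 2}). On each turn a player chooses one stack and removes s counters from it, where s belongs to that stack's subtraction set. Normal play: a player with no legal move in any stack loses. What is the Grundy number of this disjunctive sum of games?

Stack A, S = {1, 6, 7}:
G(0) = 0
G(1) = mex{0} = 1
G(2) = mex{1} = 0
G(3) = mex{0} = 1
G(4) = mex{1} = 0
G(5) = mex{0} = 1
G(6) = mex{1,0} = 2
G(7) = mex{2,1,0} = 3
G(8) = mex{3,0,1} = 2
G(9) = mex{2,1,0} = 3
G(10) = mex{3,0,1} = 2
G(11) = mex{2,1,0} = 3
G(12) = mex{3,2,1} = 0
G(13) = mex{0,3,2} = 1
G(14) = mex{1,2,3} = 0
G(15) = mex{0,3,2} = 1
G(16) = mex{1,2,3} = 0
G(17) = mex{0,3,2} = 1
G(18) = mex{1,0,3} = 2
G(19) = mex{2,1,0} = 3
G(20) = mex{3,0,1} = 2
G(21) = mex{2,1,0} = 3
G_A(21) = 3.
Stack B, S = {1, 2}:
n :  0  1  2  3  4  5  6  7  8  9 10 11
G :  0  1  2  0  1  2  0  1  2  0  1  2
G_B(11) = 2.
Combined Grundy value = 3 ⊕ 2 = 1.

1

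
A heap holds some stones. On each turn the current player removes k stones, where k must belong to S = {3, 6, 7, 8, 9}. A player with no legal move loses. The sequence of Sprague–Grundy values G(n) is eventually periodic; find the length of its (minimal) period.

12

G(0) = 0
G(1) = mex{} = 0
G(2) = mex{} = 0
G(3) = mex{0} = 1
G(4) = mex{0} = 1
G(5) = mex{0} = 1
G(6) = mex{1,0} = 2
G(7) = mex{1,0,0} = 2
G(8) = mex{1,0,0,0} = 2
G(9) = mex{2,1,0,0,0} = 3
G(10) = mex{2,1,1,0,0} = 3
G(11) = mex{2,1,1,1,0} = 3
G(12) = mex{3,2,1,1,1} = 0
G(13) = mex{3,2,2,1,1} = 0
G(14) = mex{3,2,2,2,1} = 0
G(15) = mex{0,3,2,2,2} = 1
G(16) = mex{0,3,3,2,2} = 1
G(17) = mex{0,3,3,3,2} = 1
G(18) = mex{1,0,3,3,3} = 2
G(19) = mex{1,0,0,3,3} = 2
G(20) = mex{1,0,0,0,3} = 2
G(21) = mex{2,1,0,0,0} = 3
G(22) = mex{2,1,1,0,0} = 3
G(23) = mex{2,1,1,1,0} = 3
G(24) = mex{3,2,1,1,1} = 0
G(25) = mex{3,2,2,1,1} = 0
G(n+12) = G(n) holds for n = 0,…,8 (a full window of length max(S) = 9), so the sequence is purely periodic with period 12.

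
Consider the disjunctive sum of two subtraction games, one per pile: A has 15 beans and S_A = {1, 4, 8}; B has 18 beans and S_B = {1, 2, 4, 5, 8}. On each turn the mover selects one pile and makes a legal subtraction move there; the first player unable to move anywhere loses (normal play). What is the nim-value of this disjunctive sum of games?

Pile A, S = {1, 4, 8}:
n :  0  1  2  3  4  5  6  7  8  9 10 11 12 13 14 15
G :  0  1  0  1  2  0  1  0  1  2  3  2  0  1  0  1
G_A(15) = 1.
Pile B, S = {1, 2, 4, 5, 8}:
n :  0  1  2  3  4  5  6  7  8  9 10 11 12 13 14 15 16 17 18
G :  0  1  2  0  1  2  0  1  2  0  1  2  0  1  2  0  1  2  0
G_B(18) = 0.
Combined Grundy value = 1 ⊕ 0 = 1.

1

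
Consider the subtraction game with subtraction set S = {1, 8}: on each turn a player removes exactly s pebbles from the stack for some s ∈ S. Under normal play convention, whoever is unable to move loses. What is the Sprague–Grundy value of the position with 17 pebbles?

2

n :  0  1  2  3  4  5  6  7  8  9 10 11 12 13 14 15 16 17
G :  0  1  0  1  0  1  0  1  2  0  1  0  1  0  1  0  1  2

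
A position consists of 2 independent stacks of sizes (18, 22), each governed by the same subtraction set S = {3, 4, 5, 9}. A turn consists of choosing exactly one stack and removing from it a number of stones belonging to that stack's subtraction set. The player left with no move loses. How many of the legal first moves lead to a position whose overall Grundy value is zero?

All stacks use S = {3, 4, 5, 9}:
G(0) = 0
G(1) = mex{} = 0
G(2) = mex{} = 0
G(3) = mex{0} = 1
G(4) = mex{0,0} = 1
G(5) = mex{0,0,0} = 1
G(6) = mex{1,0,0} = 2
G(7) = mex{1,1,0} = 2
G(8) = mex{1,1,1} = 0
G(9) = mex{2,1,1,0} = 3
G(10) = mex{2,2,1,0} = 3
G(11) = mex{0,2,2,0} = 1
G(12) = mex{3,0,2,1} = 4
G(13) = mex{3,3,0,1} = 2
G(14) = mex{1,3,3,1} = 0
G(15) = mex{4,1,3,2} = 0
G(16) = mex{2,4,1,2} = 0
G(17) = mex{0,2,4,0} = 1
G(18) = mex{0,0,2,3} = 1
G(19) = mex{0,0,0,3} = 1
G(20) = mex{1,0,0,1} = 2
G(21) = mex{1,1,0,4} = 2
G(22) = mex{1,1,1,2} = 0
Stack A: G(18) = 1.
Stack B: G(22) = 0.
Combined Grundy value = 1 ⊕ 0 = 1.
A winning move leaves total XOR = 0, i.e. changes one component's Grundy value g to g ⊕ X where X is the current total.
Stack A: need g' = 1⊕1 = 0. Options: 18−3→G=0, 18−4→G=0, 18−5→G=2, 18−9→G=3. Hits: 2.
Stack B: need g' = 0⊕1 = 1. Options: 22−3→G=1, 22−4→G=1, 22−5→G=1, 22−9→G=2. Hits: 3.

5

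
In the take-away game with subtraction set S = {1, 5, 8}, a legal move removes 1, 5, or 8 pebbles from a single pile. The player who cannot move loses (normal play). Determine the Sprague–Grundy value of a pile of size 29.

G(0) = 0
G(1) = mex{0} = 1
G(2) = mex{1} = 0
G(3) = mex{0} = 1
G(4) = mex{1} = 0
G(5) = mex{0,0} = 1
G(6) = mex{1,1} = 0
G(7) = mex{0,0} = 1
G(8) = mex{1,1,0} = 2
G(9) = mex{2,0,1} = 3
G(10) = mex{3,1,0} = 2
G(11) = mex{2,0,1} = 3
G(12) = mex{3,1,0} = 2
G(13) = mex{2,2,1} = 0
G(14) = mex{0,3,0} = 1
G(15) = mex{1,2,1} = 0
G(16) = mex{0,3,2} = 1
G(17) = mex{1,2,3} = 0
G(18) = mex{0,0,2} = 1
G(19) = mex{1,1,3} = 0
G(20) = mex{0,0,2} = 1
G(21) = mex{1,1,0} = 2
G(22) = mex{2,0,1} = 3
G(23) = mex{3,1,0} = 2
G(24) = mex{2,0,1} = 3
G(25) = mex{3,1,0} = 2
G(26) = mex{2,2,1} = 0
G(27) = mex{0,3,0} = 1
G(28) = mex{1,2,1} = 0
G(29) = mex{0,3,2} = 1

1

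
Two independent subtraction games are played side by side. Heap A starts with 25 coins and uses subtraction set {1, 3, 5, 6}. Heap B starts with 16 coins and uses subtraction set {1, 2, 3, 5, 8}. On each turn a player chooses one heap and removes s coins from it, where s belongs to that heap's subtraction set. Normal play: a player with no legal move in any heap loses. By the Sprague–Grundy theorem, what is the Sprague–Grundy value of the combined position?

Heap A, S = {1, 3, 5, 6}:
G(0) = 0
G(1) = mex{0} = 1
G(2) = mex{1} = 0
G(3) = mex{0,0} = 1
G(4) = mex{1,1} = 0
G(5) = mex{0,0,0} = 1
G(6) = mex{1,1,1,0} = 2
G(7) = mex{2,0,0,1} = 3
G(8) = mex{3,1,1,0} = 2
G(9) = mex{2,2,0,1} = 3
G(10) = mex{3,3,1,0} = 2
G(11) = mex{2,2,2,1} = 0
G(12) = mex{0,3,3,2} = 1
G(13) = mex{1,2,2,3} = 0
G(14) = mex{0,0,3,2} = 1
G(15) = mex{1,1,2,3} = 0
G(16) = mex{0,0,0,2} = 1
G(17) = mex{1,1,1,0} = 2
G(18) = mex{2,0,0,1} = 3
G(19) = mex{3,1,1,0} = 2
G(20) = mex{2,2,0,1} = 3
G(21) = mex{3,3,1,0} = 2
G(22) = mex{2,2,2,1} = 0
G(23) = mex{0,3,3,2} = 1
G(24) = mex{1,2,2,3} = 0
G(25) = mex{0,0,3,2} = 1
G_A(25) = 1.
Heap B, S = {1, 2, 3, 5, 8}:
G(0) = 0
G(1) = mex{0} = 1
G(2) = mex{1,0} = 2
G(3) = mex{2,1,0} = 3
G(4) = mex{3,2,1} = 0
G(5) = mex{0,3,2,0} = 1
G(6) = mex{1,0,3,1} = 2
G(7) = mex{2,1,0,2} = 3
G(8) = mex{3,2,1,3,0} = 4
G(9) = mex{4,3,2,0,1} = 5
G(10) = mex{5,4,3,1,2} = 0
G(11) = mex{0,5,4,2,3} = 1
G(12) = mex{1,0,5,3,0} = 2
G(13) = mex{2,1,0,4,1} = 3
G(14) = mex{3,2,1,5,2} = 0
G(15) = mex{0,3,2,0,3} = 1
G(16) = mex{1,0,3,1,4} = 2
G_B(16) = 2.
Combined Grundy value = 1 ⊕ 2 = 3.

3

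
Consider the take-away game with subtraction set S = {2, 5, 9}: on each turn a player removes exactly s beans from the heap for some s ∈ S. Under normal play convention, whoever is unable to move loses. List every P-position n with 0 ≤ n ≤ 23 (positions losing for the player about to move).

0, 1, 4, 7, 8, 11, 14, 15, 18, 21, 22

n :  0  1  2  3  4  5  6  7  8  9 10 11 12 13 14 15 16 17 18 19 20 21 22 23
G :  0  0  1  1  0  2  1  0  0  1  1  0  2  1  0  0  1  1  0  2  1  0  0  1
P-positions are exactly the n with G(n) = 0.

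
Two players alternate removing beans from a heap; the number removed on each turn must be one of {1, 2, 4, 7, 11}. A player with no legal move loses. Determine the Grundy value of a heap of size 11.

2

n :  0  1  2  3  4  5  6  7  8  9 10 11
G :  0  1  2  0  1  2  0  1  2  0  1  2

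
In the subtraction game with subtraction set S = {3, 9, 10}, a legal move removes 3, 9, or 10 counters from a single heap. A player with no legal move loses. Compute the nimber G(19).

0

n :  0  1  2  3  4  5  6  7  8  9 10 11 12 13 14 15 16 17 18 19
G :  0  0  0  1  1  1  0  0  0  1  1  1  2  0  0  3  1  1  2  0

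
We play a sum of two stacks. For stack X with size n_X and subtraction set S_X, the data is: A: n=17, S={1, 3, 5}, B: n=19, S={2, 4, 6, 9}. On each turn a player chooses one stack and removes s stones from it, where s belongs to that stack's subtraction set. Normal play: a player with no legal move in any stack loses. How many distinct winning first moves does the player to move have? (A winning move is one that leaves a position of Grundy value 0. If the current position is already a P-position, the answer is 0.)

5

Stack A, S = {1, 3, 5}:
G(0) = 0
G(1) = mex{0} = 1
G(2) = mex{1} = 0
G(3) = mex{0,0} = 1
G(4) = mex{1,1} = 0
G(5) = mex{0,0,0} = 1
G(6) = mex{1,1,1} = 0
G(7) = mex{0,0,0} = 1
G(8) = mex{1,1,1} = 0
G(9) = mex{0,0,0} = 1
G(10) = mex{1,1,1} = 0
G(11) = mex{0,0,0} = 1
G(12) = mex{1,1,1} = 0
G(13) = mex{0,0,0} = 1
G(14) = mex{1,1,1} = 0
G(15) = mex{0,0,0} = 1
G(16) = mex{1,1,1} = 0
G(17) = mex{0,0,0} = 1
G_A(17) = 1.
Stack B, S = {2, 4, 6, 9}:
n :  0  1  2  3  4  5  6  7  8  9 10 11 12 13 14 15 16 17 18 19
G :  0  0  1  1  2  2  3  3  0  4  1  0  2  1  3  2  0  3  1  0
G_B(19) = 0.
Combined Grundy value = 1 ⊕ 0 = 1.
A winning move leaves total XOR = 0, i.e. changes one component's Grundy value g to g ⊕ X where X is the current total.
Stack A: need g' = 1⊕1 = 0. Options: 17−1→G=0, 17−3→G=0, 17−5→G=0. Hits: 3.
Stack B: need g' = 0⊕1 = 1. Options: 19−2→G=3, 19−4→G=2, 19−6→G=1, 19−9→G=1. Hits: 2.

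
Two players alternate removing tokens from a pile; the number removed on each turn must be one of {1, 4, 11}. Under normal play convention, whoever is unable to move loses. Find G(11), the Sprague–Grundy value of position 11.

n :  0  1  2  3  4  5  6  7  8  9 10 11
G :  0  1  0  1  2  0  1  0  1  2  0  1

1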